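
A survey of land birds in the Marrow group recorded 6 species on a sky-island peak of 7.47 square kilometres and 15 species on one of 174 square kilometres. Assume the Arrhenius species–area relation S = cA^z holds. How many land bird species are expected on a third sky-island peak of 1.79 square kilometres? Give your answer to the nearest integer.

z = ln(15/6) / ln(174/7.47) = 0.9163 / 3.1482 = 0.2911
c = 6 / 7.47^0.2911 = 6 / 1.795 = 3.342
S₃ = 3.342 × 1.79^0.2911 = 3.342 × 1.185 ≈ 3.959

4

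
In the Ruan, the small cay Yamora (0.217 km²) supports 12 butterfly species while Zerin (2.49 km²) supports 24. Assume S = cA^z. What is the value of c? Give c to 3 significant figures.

z = ln(S₂/S₁) / ln(A₂/A₁) = ln(24/12) / ln(2.49/0.217) = 0.6931 / 2.4401 = 0.2841
c = S₁ / A₁^z = 12 / 0.217^0.2841 = 12 / 0.6479 = 18.52

18.5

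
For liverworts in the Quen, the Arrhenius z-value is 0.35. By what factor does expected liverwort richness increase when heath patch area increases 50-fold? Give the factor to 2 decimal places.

3.93

S₂/S₁ = (A₂/A₁)^z = 50^0.35
ln(S₂/S₁) = 0.35 × ln 50 = 0.35 × 3.9120 = 1.3692
S₂/S₁ = e^1.3692 ≈ 3.932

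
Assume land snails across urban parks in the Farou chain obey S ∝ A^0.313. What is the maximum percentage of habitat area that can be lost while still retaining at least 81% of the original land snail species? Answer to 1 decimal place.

Need (A_new/A_old)^0.313 = 0.81, so A_new/A_old = 0.81^(1/0.313) = 0.81^3.195
ln(A_new/A_old) = ln 0.81 / 0.313 = -0.2107 / 0.313 = -0.6732
A_new/A_old = e^-0.6732 ≈ 0.5101
Fraction that can be lost = 1 − 0.5101 = 0.4899

49.0%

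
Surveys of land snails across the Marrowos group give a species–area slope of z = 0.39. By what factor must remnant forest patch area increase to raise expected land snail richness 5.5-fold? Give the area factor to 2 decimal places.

79.13

(A₂/A₁)^0.39 = 5.5, so A₂/A₁ = 5.5^(1/0.39) = 5.5^2.564
ln(A₂/A₁) = ln 5.5 / 0.39 = 1.7047 / 0.39 = 4.3711
A₂/A₁ = e^4.3711 ≈ 79.13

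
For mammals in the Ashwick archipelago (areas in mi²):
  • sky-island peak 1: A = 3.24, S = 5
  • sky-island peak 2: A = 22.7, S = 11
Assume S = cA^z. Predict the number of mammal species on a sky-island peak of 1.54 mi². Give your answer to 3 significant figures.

3.70

z = ln(11/5) / ln(22.7/3.24) = 0.7885 / 1.9468 = 0.4050
c = 5 / 3.24^0.4050 = 5 / 1.61 = 3.106
S₃ = 3.106 × 1.54^0.4050 = 3.106 × 1.191 ≈ 3.7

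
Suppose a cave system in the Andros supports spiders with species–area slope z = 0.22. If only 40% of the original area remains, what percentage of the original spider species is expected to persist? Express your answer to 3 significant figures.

81.7%

S_new/S_old = (A_new/A_old)^z = 0.4^0.22
= exp(0.22 × ln 0.4) = exp(0.22 × -0.9163) = exp(-0.2016) ≈ 0.8174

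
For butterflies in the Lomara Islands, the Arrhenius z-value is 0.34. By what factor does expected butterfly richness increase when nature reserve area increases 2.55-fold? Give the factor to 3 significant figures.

1.37

S₂/S₁ = (A₂/A₁)^z = 2.55^0.34
ln(S₂/S₁) = 0.34 × ln 2.55 = 0.34 × 0.9361 = 0.3183
S₂/S₁ = e^0.3183 ≈ 1.375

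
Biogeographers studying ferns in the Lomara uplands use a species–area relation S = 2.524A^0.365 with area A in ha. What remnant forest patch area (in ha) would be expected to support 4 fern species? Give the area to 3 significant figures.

4 = 2.524 × A^0.365  ⇒  A^0.365 = 4/2.524 = 1.585
ln A = ln(1.585) / 0.365 = 0.4604 / 0.365 = 1.2615
A = e^1.2615 ≈ 3.531 ha

3.53 ha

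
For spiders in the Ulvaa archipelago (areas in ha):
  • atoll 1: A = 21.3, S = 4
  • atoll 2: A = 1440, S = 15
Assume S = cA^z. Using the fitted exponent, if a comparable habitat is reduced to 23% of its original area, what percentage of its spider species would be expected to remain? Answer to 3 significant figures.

z = ln(15/4) / ln(1440/21.3) = 1.3218 / 4.2137 = 0.3137
S_new/S_old = (A_new/A_old)^z = 0.23^0.3137 = exp(0.3137 × -1.4697) = 0.6306

63.1%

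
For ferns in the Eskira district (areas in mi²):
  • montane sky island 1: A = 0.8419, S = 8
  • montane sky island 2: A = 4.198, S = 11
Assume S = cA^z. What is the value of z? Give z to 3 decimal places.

0.198

Taking logs: ln S = ln c + z ln A, so z = (ln S₂ − ln S₁)/(ln A₂ − ln A₁).
z = ln(11/8) / ln(4.198/0.8419) = ln(1.375) / ln(4.986) = 0.3185 / 1.6067 = 0.1982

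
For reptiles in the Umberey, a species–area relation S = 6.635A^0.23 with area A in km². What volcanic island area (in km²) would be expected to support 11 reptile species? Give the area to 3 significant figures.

11 = 6.635 × A^0.23  ⇒  A^0.23 = 11/6.635 = 1.658
ln A = ln(1.658) / 0.23 = 0.5055 / 0.23 = 2.1980
A = e^2.1980 ≈ 9.007 km²

9.01 km²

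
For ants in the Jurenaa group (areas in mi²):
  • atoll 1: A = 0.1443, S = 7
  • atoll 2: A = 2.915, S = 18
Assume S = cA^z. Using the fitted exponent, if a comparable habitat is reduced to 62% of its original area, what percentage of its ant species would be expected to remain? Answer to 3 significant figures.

z = ln(18/7) / ln(2.915/0.1443) = 0.9445 / 3.0057 = 0.3142
S_new/S_old = (A_new/A_old)^z = 0.62^0.3142 = exp(0.3142 × -0.4780) = 0.8605

86.1%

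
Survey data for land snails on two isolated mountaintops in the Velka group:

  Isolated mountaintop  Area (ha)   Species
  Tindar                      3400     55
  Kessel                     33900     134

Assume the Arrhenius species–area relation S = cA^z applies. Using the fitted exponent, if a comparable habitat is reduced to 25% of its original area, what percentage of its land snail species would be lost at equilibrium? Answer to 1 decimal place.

41.5%

z = ln(134/55) / ln(33900/3400) = 0.8905 / 2.2996 = 0.3872
S_new/S_old = (A_new/A_old)^z = 0.25^0.3872 = exp(0.3872 × -1.3863) = 0.5846
Fraction lost = 1 − 0.5846 = 0.4154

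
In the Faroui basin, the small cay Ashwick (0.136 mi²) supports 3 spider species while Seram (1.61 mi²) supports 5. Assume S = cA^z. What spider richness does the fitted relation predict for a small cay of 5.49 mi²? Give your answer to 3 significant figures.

z = ln(5/3) / ln(1.61/0.136) = 0.5108 / 2.4713 = 0.2067
c = 3 / 0.136^0.2067 = 3 / 0.6621 = 4.531
S₃ = 4.531 × 5.49^0.2067 = 4.531 × 1.422 ≈ 6.443

6.44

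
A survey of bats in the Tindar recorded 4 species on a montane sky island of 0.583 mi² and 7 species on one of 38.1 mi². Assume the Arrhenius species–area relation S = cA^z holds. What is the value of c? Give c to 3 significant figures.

z = ln(S₂/S₁) / ln(A₂/A₁) = ln(7/4) / ln(38.1/0.583) = 0.5596 / 4.1798 = 0.1339
c = S₁ / A₁^z = 4 / 0.583^0.1339 = 4 / 0.9303 = 4.3

4.30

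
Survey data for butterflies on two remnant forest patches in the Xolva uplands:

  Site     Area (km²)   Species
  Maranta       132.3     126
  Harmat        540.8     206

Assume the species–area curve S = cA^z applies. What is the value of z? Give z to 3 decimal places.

0.349

Taking logs: ln S = ln c + z ln A, so z = (ln S₂ − ln S₁)/(ln A₂ − ln A₁).
z = ln(206/126) / ln(540.8/132.3) = ln(1.635) / ln(4.088) = 0.4916 / 1.4080 = 0.3491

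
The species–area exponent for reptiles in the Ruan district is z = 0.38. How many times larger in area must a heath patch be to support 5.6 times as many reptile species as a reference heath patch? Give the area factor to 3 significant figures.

93.1

(A₂/A₁)^0.38 = 5.6, so A₂/A₁ = 5.6^(1/0.38) = 5.6^2.632
ln(A₂/A₁) = ln 5.6 / 0.38 = 1.7228 / 0.38 = 4.5336
A₂/A₁ = e^4.5336 ≈ 93.09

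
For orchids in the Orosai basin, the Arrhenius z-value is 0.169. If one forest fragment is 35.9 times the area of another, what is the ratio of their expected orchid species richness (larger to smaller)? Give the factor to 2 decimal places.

S₂/S₁ = (A₂/A₁)^z = 35.9^0.169
ln(S₂/S₁) = 0.169 × ln 35.9 = 0.169 × 3.5807 = 0.6051
S₂/S₁ = e^0.6051 ≈ 1.832

1.83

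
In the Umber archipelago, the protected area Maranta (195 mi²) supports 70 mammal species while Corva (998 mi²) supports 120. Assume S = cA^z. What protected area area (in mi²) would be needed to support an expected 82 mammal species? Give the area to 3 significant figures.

315 mi²

z = ln(120/70) / ln(998/195) = 0.5390 / 1.6328 = 0.3301
c = 70 / 195^0.3301 = 70 / 5.701 = 12.28
A = (82/12.28)^(1/0.3301) ⇒ ln A = ln(6.679)/0.3301 = 5.7523
A = e^5.7523 ≈ 314.9 mi²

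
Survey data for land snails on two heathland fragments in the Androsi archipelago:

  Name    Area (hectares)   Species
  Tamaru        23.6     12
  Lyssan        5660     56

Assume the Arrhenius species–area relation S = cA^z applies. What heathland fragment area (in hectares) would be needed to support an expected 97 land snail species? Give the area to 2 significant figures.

z = ln(56/12) / ln(5660/23.6) = 1.5404 / 5.4799 = 0.2811
c = 12 / 23.6^0.2811 = 12 / 2.432 = 4.935
A = (97/4.935)^(1/0.2811) ⇒ ln A = ln(19.66)/0.2811 = 10.5955
A = e^10.5955 ≈ 39953 hectares

40000 hectares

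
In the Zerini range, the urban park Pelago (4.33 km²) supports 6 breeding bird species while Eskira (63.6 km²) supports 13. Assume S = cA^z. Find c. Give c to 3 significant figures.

z = ln(S₂/S₁) / ln(A₂/A₁) = ln(13/6) / ln(63.6/4.33) = 0.7732 / 2.6870 = 0.2877
c = S₁ / A₁^z = 6 / 4.33^0.2877 = 6 / 1.525 = 3.936

3.94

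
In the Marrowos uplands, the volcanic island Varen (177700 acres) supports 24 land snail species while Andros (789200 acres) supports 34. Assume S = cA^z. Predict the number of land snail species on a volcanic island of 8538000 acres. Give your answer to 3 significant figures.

59.3

z = ln(34/24) / ln(789200/177700) = 0.3483 / 1.4909 = 0.2336
c = 24 / 177700^0.2336 = 24 / 16.84 = 1.425
S₃ = 1.425 × 8538000^0.2336 = 1.425 × 41.62 ≈ 59.3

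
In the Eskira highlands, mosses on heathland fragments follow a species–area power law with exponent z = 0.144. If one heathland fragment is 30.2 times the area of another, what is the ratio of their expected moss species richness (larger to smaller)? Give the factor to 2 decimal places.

S₂/S₁ = (A₂/A₁)^z = 30.2^0.144
ln(S₂/S₁) = 0.144 × ln 30.2 = 0.144 × 3.4078 = 0.4907
S₂/S₁ = e^0.4907 ≈ 1.634

1.63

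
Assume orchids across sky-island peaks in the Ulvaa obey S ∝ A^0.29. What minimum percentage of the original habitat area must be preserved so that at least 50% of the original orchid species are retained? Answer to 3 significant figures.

Need (A_new/A_old)^0.29 = 0.5, so A_new/A_old = 0.5^(1/0.29) = 0.5^3.448
ln(A_new/A_old) = ln 0.5 / 0.29 = -0.6931 / 0.29 = -2.3902
A_new/A_old = e^-2.3902 ≈ 0.09161

9.16%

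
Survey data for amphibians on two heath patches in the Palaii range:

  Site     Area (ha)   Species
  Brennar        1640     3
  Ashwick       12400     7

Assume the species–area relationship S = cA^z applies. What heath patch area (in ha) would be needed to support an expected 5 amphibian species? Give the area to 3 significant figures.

z = ln(7/3) / ln(12400/1640) = 0.8473 / 2.0230 = 0.4188
c = 3 / 1640^0.4188 = 3 / 22.21 = 0.1351
A = (5/0.1351)^(1/0.4188) ⇒ ln A = ln(37.01)/0.4188 = 8.6221
A = e^8.6221 ≈ 5553 ha

5550 ha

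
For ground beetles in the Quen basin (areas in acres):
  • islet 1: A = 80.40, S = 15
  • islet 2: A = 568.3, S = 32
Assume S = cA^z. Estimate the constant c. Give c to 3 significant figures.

2.74

z = ln(S₂/S₁) / ln(A₂/A₁) = ln(32/15) / ln(568.3/80.4) = 0.7577 / 1.9556 = 0.3874
c = S₁ / A₁^z = 15 / 80.4^0.3874 = 15 / 5.472 = 2.741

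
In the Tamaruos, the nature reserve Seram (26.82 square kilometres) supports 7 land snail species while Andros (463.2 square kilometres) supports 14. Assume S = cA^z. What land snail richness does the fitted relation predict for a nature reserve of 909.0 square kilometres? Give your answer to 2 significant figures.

z = ln(14/7) / ln(463.2/26.82) = 0.6931 / 2.8490 = 0.2433
c = 7 / 26.82^0.2433 = 7 / 2.226 = 3.145
S₃ = 3.145 × 909^0.2433 = 3.145 × 5.246 ≈ 16.5

16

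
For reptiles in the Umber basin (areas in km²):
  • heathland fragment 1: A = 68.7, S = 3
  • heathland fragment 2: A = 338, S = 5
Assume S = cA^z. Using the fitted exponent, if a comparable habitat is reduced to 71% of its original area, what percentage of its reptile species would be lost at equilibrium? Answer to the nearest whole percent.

z = ln(5/3) / ln(338/68.7) = 0.5108 / 1.5933 = 0.3206
S_new/S_old = (A_new/A_old)^z = 0.71^0.3206 = exp(0.3206 × -0.3425) = 0.896
Fraction lost = 1 − 0.896 = 0.104

10%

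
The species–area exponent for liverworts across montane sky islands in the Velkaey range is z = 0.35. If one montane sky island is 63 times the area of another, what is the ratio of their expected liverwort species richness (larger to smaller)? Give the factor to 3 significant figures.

S₂/S₁ = (A₂/A₁)^z = 63^0.35
ln(S₂/S₁) = 0.35 × ln 63 = 0.35 × 4.1431 = 1.4501
S₂/S₁ = e^1.4501 ≈ 4.264

4.26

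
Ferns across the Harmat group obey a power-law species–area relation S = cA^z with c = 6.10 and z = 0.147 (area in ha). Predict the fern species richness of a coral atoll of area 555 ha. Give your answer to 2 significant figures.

S = 6.1 × 555^0.147 = 6.1 × 2.532 ≈ 15.44

15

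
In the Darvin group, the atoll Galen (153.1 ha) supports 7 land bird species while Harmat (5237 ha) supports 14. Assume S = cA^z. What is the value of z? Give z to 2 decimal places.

0.20

Taking logs: ln S = ln c + z ln A, so z = (ln S₂ − ln S₁)/(ln A₂ − ln A₁).
z = ln(14/7) / ln(5237/153.1) = ln(2) / ln(34.21) = 0.6931 / 3.5324 = 0.1962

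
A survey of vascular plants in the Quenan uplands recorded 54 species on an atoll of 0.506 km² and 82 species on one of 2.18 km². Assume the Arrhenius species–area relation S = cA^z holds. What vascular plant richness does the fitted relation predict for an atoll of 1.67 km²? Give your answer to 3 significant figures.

76.0

z = ln(82/54) / ln(2.18/0.506) = 0.4177 / 1.4605 = 0.2860
c = 54 / 0.506^0.2860 = 54 / 0.823 = 65.62
S₃ = 65.62 × 1.67^0.2860 = 65.62 × 1.158 ≈ 75.98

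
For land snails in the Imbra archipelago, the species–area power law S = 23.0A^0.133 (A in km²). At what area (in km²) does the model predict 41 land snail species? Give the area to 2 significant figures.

41 = 23 × A^0.133  ⇒  A^0.133 = 41/23 = 1.783
ln A = ln(1.783) / 0.133 = 0.5781 / 0.133 = 4.3465
A = e^4.3465 ≈ 77.2 km²

77 km²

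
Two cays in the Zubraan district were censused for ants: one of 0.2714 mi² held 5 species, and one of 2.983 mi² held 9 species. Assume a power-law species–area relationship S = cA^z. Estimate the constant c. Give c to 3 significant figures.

z = ln(S₂/S₁) / ln(A₂/A₁) = ln(9/5) / ln(2.983/0.2714) = 0.5878 / 2.3971 = 0.2452
c = S₁ / A₁^z = 5 / 0.2714^0.2452 = 5 / 0.7263 = 6.884

6.88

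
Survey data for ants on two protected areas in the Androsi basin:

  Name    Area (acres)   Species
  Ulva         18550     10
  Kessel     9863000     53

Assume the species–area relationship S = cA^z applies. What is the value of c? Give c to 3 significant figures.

0.734

z = ln(S₂/S₁) / ln(A₂/A₁) = ln(53/10) / ln(9863000/18550) = 1.6677 / 6.2761 = 0.2657
c = S₁ / A₁^z = 10 / 18550^0.2657 = 10 / 13.62 = 0.7342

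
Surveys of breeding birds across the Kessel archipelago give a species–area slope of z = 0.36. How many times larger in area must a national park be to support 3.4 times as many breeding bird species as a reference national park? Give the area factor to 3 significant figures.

29.9

(A₂/A₁)^0.36 = 3.4, so A₂/A₁ = 3.4^(1/0.36) = 3.4^2.778
ln(A₂/A₁) = ln 3.4 / 0.36 = 1.2238 / 0.36 = 3.3994
A₂/A₁ = e^3.3994 ≈ 29.95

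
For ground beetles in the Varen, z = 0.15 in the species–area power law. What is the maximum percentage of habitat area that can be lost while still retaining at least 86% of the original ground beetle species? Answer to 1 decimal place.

63.4%

Need (A_new/A_old)^0.15 = 0.86, so A_new/A_old = 0.86^(1/0.15) = 0.86^6.667
ln(A_new/A_old) = ln 0.86 / 0.15 = -0.1508 / 0.15 = -1.0055
A_new/A_old = e^-1.0055 ≈ 0.3659
Fraction that can be lost = 1 − 0.3659 = 0.6341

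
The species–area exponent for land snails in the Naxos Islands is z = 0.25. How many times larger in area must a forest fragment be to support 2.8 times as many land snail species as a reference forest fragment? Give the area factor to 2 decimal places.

61.47

(A₂/A₁)^0.25 = 2.8, so A₂/A₁ = 2.8^(1/0.25) = 2.8^4
ln(A₂/A₁) = ln 2.8 / 0.25 = 1.0296 / 0.25 = 4.1185
A₂/A₁ = e^4.1185 ≈ 61.47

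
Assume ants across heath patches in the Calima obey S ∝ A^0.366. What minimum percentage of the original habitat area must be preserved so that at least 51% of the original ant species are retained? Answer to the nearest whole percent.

16%

Need (A_new/A_old)^0.366 = 0.51, so A_new/A_old = 0.51^(1/0.366) = 0.51^2.732
ln(A_new/A_old) = ln 0.51 / 0.366 = -0.6733 / 0.366 = -1.8397
A_new/A_old = e^-1.8397 ≈ 0.1589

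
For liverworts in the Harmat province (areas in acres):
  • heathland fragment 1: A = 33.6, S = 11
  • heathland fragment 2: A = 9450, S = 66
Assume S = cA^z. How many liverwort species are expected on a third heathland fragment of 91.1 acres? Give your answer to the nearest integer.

z = ln(66/11) / ln(9450/33.6) = 1.7918 / 5.6392 = 0.3177
c = 11 / 33.6^0.3177 = 11 / 3.055 = 3.601
S₃ = 3.601 × 91.1^0.3177 = 3.601 × 4.194 ≈ 15.1

15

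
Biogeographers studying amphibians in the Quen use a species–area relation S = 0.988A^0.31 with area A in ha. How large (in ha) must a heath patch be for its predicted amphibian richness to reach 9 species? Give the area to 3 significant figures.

1240 ha

9 = 0.988 × A^0.31  ⇒  A^0.31 = 9/0.988 = 9.109
ln A = ln(9.109) / 0.31 = 2.2093 / 0.31 = 7.1268
A = e^7.1268 ≈ 1245 ha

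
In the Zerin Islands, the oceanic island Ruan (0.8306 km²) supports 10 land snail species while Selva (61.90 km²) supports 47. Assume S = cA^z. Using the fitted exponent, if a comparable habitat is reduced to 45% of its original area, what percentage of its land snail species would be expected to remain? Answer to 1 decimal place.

z = ln(47/10) / ln(61.9/0.8306) = 1.5476 / 4.3111 = 0.3590
S_new/S_old = (A_new/A_old)^z = 0.45^0.3590 = exp(0.3590 × -0.7985) = 0.7508

75.1%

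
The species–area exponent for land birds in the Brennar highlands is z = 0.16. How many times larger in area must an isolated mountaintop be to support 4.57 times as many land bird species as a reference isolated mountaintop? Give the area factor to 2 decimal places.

(A₂/A₁)^0.16 = 4.57, so A₂/A₁ = 4.57^(1/0.16) = 4.57^6.25
ln(A₂/A₁) = ln 4.57 / 0.16 = 1.5195 / 0.16 = 9.4970
A₂/A₁ = e^9.4970 ≈ 13319

13319.14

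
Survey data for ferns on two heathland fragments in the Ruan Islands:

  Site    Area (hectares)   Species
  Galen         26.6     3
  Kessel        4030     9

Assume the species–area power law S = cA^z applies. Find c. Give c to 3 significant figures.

z = ln(S₂/S₁) / ln(A₂/A₁) = ln(9/3) / ln(4030/26.6) = 1.0986 / 5.0206 = 0.2188
c = S₁ / A₁^z = 3 / 26.6^0.2188 = 3 / 2.05 = 1.463

1.46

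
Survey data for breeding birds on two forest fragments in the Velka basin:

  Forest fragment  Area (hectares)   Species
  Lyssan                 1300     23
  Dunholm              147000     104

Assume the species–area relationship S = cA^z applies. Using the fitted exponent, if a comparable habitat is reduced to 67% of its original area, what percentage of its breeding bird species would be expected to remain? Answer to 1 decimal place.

z = ln(104/23) / ln(147000/1300) = 1.5089 / 4.7281 = 0.3191
S_new/S_old = (A_new/A_old)^z = 0.67^0.3191 = exp(0.3191 × -0.4005) = 0.88

88.0%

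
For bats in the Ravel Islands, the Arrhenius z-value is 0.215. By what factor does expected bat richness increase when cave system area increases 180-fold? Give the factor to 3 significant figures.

3.05

S₂/S₁ = (A₂/A₁)^z = 180^0.215
ln(S₂/S₁) = 0.215 × ln 180 = 0.215 × 5.1930 = 1.1165
S₂/S₁ = e^1.1165 ≈ 3.054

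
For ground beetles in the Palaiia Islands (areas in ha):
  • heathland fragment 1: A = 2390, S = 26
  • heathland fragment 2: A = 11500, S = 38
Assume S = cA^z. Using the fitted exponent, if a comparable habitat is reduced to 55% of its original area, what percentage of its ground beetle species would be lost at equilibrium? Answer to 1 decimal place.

13.4%

z = ln(38/26) / ln(11500/2390) = 0.3795 / 1.5711 = 0.2416
S_new/S_old = (A_new/A_old)^z = 0.55^0.2416 = exp(0.2416 × -0.5978) = 0.8655
Fraction lost = 1 − 0.8655 = 0.1345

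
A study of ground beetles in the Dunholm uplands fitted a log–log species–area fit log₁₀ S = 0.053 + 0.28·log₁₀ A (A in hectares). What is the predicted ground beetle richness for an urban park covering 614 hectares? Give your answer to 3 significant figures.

S = 1.13 × 614^0.28
ln S = ln 1.13 + 0.28 × ln 614 = 0.1220 + 0.28 × 6.4200 = 1.9196
S = e^1.9196 ≈ 6.818

6.82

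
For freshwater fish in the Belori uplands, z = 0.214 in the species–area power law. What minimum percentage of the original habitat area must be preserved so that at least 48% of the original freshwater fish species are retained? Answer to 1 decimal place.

3.2%

Need (A_new/A_old)^0.214 = 0.48, so A_new/A_old = 0.48^(1/0.214) = 0.48^4.673
ln(A_new/A_old) = ln 0.48 / 0.214 = -0.7340 / 0.214 = -3.4298
A_new/A_old = e^-3.4298 ≈ 0.03239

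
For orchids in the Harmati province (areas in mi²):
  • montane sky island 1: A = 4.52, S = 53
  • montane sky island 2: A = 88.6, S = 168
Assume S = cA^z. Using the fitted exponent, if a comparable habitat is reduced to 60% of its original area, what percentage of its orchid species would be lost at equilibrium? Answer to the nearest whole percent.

z = ln(168/53) / ln(88.6/4.52) = 1.1537 / 2.9756 = 0.3877
S_new/S_old = (A_new/A_old)^z = 0.6^0.3877 = exp(0.3877 × -0.5108) = 0.8203
Fraction lost = 1 − 0.8203 = 0.1797

18%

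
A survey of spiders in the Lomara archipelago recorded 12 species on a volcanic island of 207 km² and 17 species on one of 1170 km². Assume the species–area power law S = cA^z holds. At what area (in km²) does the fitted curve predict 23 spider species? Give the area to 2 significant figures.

z = ln(17/12) / ln(1170/207) = 0.3483 / 1.7320 = 0.2011
c = 12 / 207^0.2011 = 12 / 2.922 = 4.106
A = (23/4.106)^(1/0.2011) ⇒ ln A = ln(5.601)/0.2011 = 8.5679
A = e^8.5679 ≈ 5260 km²

5300 km²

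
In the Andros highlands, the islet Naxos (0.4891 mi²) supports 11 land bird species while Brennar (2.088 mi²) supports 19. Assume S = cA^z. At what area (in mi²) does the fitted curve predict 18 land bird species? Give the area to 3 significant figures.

1.81 mi²

z = ln(19/11) / ln(2.088/0.4891) = 0.5465 / 1.4514 = 0.3766
c = 11 / 0.4891^0.3766 = 11 / 0.7639 = 14.4
A = (18/14.4)^(1/0.3766) ⇒ ln A = ln(1.25)/0.3766 = 0.5926
A = e^0.5926 ≈ 1.809 mi²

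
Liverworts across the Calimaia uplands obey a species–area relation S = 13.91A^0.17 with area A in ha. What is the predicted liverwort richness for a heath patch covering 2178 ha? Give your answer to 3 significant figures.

51.4

S = 13.91 × 2178^0.17 = 13.91 × 3.694 ≈ 51.38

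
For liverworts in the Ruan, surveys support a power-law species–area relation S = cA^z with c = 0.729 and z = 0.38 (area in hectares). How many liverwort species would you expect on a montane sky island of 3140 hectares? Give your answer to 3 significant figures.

15.5

S = 0.729 × 3140^0.38
ln S = ln 0.729 + 0.38 × ln 3140 = -0.3161 + 0.38 × 8.0520 = 2.7437
S = e^2.7437 ≈ 15.54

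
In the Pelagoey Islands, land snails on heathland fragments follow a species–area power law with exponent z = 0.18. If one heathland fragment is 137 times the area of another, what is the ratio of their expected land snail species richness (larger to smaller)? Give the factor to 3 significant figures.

S₂/S₁ = (A₂/A₁)^z = 137^0.18
ln(S₂/S₁) = 0.18 × ln 137 = 0.18 × 4.9200 = 0.8856
S₂/S₁ = e^0.8856 ≈ 2.424

2.42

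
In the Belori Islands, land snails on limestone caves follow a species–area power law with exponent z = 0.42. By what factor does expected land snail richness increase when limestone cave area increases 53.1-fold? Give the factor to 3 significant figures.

S₂/S₁ = (A₂/A₁)^z = 53.1^0.42
ln(S₂/S₁) = 0.42 × ln 53.1 = 0.42 × 3.9722 = 1.6683
S₂/S₁ = e^1.6683 ≈ 5.303

5.30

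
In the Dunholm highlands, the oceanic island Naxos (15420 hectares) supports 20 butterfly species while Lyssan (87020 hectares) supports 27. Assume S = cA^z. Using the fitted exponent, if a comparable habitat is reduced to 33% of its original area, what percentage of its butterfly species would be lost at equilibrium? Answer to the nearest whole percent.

17%

z = ln(27/20) / ln(87020/15420) = 0.3001 / 1.7305 = 0.1734
S_new/S_old = (A_new/A_old)^z = 0.33^0.1734 = exp(0.1734 × -1.1087) = 0.8251
Fraction lost = 1 − 0.8251 = 0.1749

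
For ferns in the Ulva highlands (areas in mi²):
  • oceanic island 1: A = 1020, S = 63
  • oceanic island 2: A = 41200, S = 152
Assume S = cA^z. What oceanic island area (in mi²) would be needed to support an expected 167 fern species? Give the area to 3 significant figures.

z = ln(152/63) / ln(41200/1020) = 0.8807 / 3.6986 = 0.2381
c = 63 / 1020^0.2381 = 63 / 5.205 = 12.1
A = (167/12.1)^(1/0.2381) ⇒ ln A = ln(13.8)/0.2381 = 11.0214
A = e^11.0214 ≈ 61170 mi²

61200 mi²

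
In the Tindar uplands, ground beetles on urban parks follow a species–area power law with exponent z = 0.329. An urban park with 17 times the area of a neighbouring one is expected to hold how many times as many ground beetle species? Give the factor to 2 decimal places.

S₂/S₁ = (A₂/A₁)^z = 17^0.329
ln(S₂/S₁) = 0.329 × ln 17 = 0.329 × 2.8332 = 0.9321
S₂/S₁ = e^0.9321 ≈ 2.54

2.54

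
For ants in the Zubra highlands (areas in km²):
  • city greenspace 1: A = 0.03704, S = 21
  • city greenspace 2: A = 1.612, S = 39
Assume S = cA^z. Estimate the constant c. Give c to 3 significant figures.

z = ln(S₂/S₁) / ln(A₂/A₁) = ln(39/21) / ln(1.612/0.03704) = 0.6190 / 3.7732 = 0.1641
c = S₁ / A₁^z = 21 / 0.03704^0.1641 = 21 / 0.5823 = 36.06

36.1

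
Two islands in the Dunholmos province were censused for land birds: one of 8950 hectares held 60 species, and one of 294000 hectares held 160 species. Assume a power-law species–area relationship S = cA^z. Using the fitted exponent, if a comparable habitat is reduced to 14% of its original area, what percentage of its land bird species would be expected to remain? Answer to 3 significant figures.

z = ln(160/60) / ln(294000/8950) = 0.9808 / 3.4919 = 0.2809
S_new/S_old = (A_new/A_old)^z = 0.14^0.2809 = exp(0.2809 × -1.9661) = 0.5757

57.6%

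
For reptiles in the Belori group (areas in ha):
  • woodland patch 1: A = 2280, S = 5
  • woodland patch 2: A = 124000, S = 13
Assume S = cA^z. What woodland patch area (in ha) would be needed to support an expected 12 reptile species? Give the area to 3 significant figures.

z = ln(13/5) / ln(124000/2280) = 0.9555 / 3.9961 = 0.2391
c = 5 / 2280^0.2391 = 5 / 6.352 = 0.7871
A = (12/0.7871)^(1/0.2391) ⇒ ln A = ln(15.25)/0.2391 = 11.3933
A = e^11.3933 ≈ 88724 ha

88700 ha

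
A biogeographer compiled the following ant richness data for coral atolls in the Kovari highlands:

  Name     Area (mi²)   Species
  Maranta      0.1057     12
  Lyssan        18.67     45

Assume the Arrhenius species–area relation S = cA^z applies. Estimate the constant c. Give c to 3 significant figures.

z = ln(S₂/S₁) / ln(A₂/A₁) = ln(45/12) / ln(18.67/0.1057) = 1.3218 / 5.1741 = 0.2555
c = S₁ / A₁^z = 12 / 0.1057^0.2555 = 12 / 0.5632 = 21.31

21.3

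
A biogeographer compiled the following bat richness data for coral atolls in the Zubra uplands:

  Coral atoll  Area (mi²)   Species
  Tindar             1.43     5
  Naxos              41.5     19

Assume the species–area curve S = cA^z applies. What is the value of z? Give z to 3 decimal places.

0.396

Taking logs: ln S = ln c + z ln A, so z = (ln S₂ − ln S₁)/(ln A₂ − ln A₁).
z = ln(19/5) / ln(41.5/1.43) = ln(3.8) / ln(29.02) = 1.3350 / 3.3680 = 0.3964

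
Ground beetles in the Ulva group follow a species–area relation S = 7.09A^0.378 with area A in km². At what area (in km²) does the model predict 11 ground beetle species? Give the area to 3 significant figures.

3.20 km²

11 = 7.09 × A^0.378  ⇒  A^0.378 = 11/7.09 = 1.551
ln A = ln(1.551) / 0.378 = 0.4392 / 0.378 = 1.1619
A = e^1.1619 ≈ 3.196 km²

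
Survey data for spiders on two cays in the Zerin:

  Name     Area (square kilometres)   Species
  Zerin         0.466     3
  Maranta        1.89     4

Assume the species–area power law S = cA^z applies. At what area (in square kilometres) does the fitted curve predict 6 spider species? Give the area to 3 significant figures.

z = ln(4/3) / ln(1.89/0.466) = 0.2877 / 1.4001 = 0.2055
c = 3 / 0.466^0.2055 = 3 / 0.8548 = 3.51
A = (6/3.51)^(1/0.2055) ⇒ ln A = ln(1.71)/0.2055 = 2.6100
A = e^2.6100 ≈ 13.6 square kilometres

13.6 square kilometres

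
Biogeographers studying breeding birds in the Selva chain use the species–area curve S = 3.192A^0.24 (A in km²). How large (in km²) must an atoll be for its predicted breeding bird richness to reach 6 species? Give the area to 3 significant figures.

13.9 km²

6 = 3.192 × A^0.24  ⇒  A^0.24 = 6/3.192 = 1.88
ln A = ln(1.88) / 0.24 = 0.6311 / 0.24 = 2.6296
A = e^2.6296 ≈ 13.87 km²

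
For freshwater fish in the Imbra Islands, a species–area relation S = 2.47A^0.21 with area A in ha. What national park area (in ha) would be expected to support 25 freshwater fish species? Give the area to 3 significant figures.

61200 ha

25 = 2.47 × A^0.21  ⇒  A^0.21 = 25/2.47 = 10.12
ln A = ln(10.12) / 0.21 = 2.3147 / 0.21 = 11.0222
A = e^11.0222 ≈ 61217 ha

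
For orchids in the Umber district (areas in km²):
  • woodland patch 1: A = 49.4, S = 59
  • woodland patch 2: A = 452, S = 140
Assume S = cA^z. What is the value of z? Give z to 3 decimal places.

Taking logs: ln S = ln c + z ln A, so z = (ln S₂ − ln S₁)/(ln A₂ − ln A₁).
z = ln(140/59) / ln(452/49.4) = ln(2.373) / ln(9.15) = 0.8641 / 2.2137 = 0.3903

0.390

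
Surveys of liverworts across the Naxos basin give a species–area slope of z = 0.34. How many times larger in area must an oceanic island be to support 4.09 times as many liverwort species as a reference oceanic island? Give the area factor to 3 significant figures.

63.0

(A₂/A₁)^0.34 = 4.09, so A₂/A₁ = 4.09^(1/0.34) = 4.09^2.941
ln(A₂/A₁) = ln 4.09 / 0.34 = 1.4085 / 0.34 = 4.1428
A₂/A₁ = e^4.1428 ≈ 62.98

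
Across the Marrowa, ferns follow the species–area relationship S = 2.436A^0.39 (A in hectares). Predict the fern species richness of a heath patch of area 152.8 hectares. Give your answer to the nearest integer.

17

S = 2.436 × 152.8^0.39 = 2.436 × 7.109 ≈ 17.32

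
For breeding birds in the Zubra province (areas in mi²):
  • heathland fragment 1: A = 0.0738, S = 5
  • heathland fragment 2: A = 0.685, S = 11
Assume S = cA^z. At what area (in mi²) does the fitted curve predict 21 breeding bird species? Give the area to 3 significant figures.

4.26 mi²

z = ln(11/5) / ln(0.685/0.0738) = 0.7885 / 2.2281 = 0.3539
c = 5 / 0.0738^0.3539 = 5 / 0.3976 = 12.58
A = (21/12.58)^(1/0.3539) ⇒ ln A = ln(1.67)/0.3539 = 1.4489
A = e^1.4489 ≈ 4.259 mi²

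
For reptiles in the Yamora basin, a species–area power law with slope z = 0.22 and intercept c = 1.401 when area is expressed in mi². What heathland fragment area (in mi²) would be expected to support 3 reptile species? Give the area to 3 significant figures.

3 = 1.401 × A^0.22  ⇒  A^0.22 = 3/1.401 = 2.141
ln A = ln(2.141) / 0.22 = 0.7614 / 0.22 = 3.4610
A = e^3.4610 ≈ 31.85 mi²

31.8 mi²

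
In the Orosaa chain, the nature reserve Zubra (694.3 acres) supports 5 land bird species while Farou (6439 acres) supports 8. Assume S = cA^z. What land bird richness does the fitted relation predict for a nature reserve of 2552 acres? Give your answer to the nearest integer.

z = ln(8/5) / ln(6439/694.3) = 0.4700 / 2.2272 = 0.2110
c = 5 / 694.3^0.2110 = 5 / 3.978 = 1.257
S₃ = 1.257 × 2552^0.2110 = 1.257 × 5.235 ≈ 6.581

7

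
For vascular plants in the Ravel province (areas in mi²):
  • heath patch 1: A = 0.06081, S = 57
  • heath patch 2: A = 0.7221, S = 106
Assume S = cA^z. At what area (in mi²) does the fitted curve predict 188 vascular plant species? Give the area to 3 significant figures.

z = ln(106/57) / ln(0.7221/0.06081) = 0.6204 / 2.4744 = 0.2507
c = 57 / 0.06081^0.2507 = 57 / 0.4956 = 115
A = (188/115)^(1/0.2507) ⇒ ln A = ln(1.635)/0.2507 = 1.9598
A = e^1.9598 ≈ 7.098 mi²

7.10 mi²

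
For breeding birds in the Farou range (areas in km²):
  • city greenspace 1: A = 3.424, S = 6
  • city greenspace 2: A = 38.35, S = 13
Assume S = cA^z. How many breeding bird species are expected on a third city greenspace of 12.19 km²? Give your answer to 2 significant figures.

9.0

z = ln(13/6) / ln(38.35/3.424) = 0.7732 / 2.4159 = 0.3200
c = 6 / 3.424^0.3200 = 6 / 1.483 = 4.047
S₃ = 4.047 × 12.19^0.3200 = 4.047 × 2.226 ≈ 9.008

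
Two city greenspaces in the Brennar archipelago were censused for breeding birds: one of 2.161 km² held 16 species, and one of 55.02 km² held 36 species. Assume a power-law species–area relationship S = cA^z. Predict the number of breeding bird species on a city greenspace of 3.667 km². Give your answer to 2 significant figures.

18

z = ln(36/16) / ln(55.02/2.161) = 0.8109 / 3.2371 = 0.2505
c = 16 / 2.161^0.2505 = 16 / 1.213 = 13.19
S₃ = 13.19 × 3.667^0.2505 = 13.19 × 1.385 ≈ 18.27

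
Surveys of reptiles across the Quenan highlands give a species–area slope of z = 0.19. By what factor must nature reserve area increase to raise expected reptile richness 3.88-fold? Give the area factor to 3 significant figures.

(A₂/A₁)^0.19 = 3.88, so A₂/A₁ = 3.88^(1/0.19) = 3.88^5.263
ln(A₂/A₁) = ln 3.88 / 0.19 = 1.3558 / 0.19 = 7.1360
A₂/A₁ = e^7.1360 ≈ 1256

1260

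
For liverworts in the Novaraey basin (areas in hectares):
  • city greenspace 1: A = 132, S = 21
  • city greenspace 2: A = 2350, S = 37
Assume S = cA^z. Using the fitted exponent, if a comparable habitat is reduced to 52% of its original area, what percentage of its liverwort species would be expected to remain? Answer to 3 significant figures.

z = ln(37/21) / ln(2350/132) = 0.5664 / 2.8794 = 0.1967
S_new/S_old = (A_new/A_old)^z = 0.52^0.1967 = exp(0.1967 × -0.6539) = 0.8793

87.9%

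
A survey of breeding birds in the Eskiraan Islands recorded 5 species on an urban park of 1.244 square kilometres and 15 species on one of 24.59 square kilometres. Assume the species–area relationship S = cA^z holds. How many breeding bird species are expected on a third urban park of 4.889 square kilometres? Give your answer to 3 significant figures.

z = ln(15/5) / ln(24.59/1.244) = 1.0986 / 2.9840 = 0.3682
c = 5 / 1.244^0.3682 = 5 / 1.084 = 4.614
S₃ = 4.614 × 4.889^0.3682 = 4.614 × 1.794 ≈ 8.276

8.28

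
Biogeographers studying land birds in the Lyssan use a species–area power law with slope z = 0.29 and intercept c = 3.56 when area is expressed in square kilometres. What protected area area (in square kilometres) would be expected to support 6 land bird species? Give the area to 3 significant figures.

6.05 square kilometres

6 = 3.56 × A^0.29  ⇒  A^0.29 = 6/3.56 = 1.685
ln A = ln(1.685) / 0.29 = 0.5220 / 0.29 = 1.8000
A = e^1.8000 ≈ 6.05 square kilometres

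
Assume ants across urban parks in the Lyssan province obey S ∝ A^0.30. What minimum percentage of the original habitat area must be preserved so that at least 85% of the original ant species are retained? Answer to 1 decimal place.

Need (A_new/A_old)^0.3 = 0.85, so A_new/A_old = 0.85^(1/0.3) = 0.85^3.333
ln(A_new/A_old) = ln 0.85 / 0.3 = -0.1625 / 0.3 = -0.5417
A_new/A_old = e^-0.5417 ≈ 0.5817

58.2%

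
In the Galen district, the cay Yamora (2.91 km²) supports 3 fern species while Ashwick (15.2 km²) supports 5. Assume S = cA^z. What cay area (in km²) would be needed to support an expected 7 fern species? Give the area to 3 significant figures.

z = ln(5/3) / ln(15.2/2.91) = 0.5108 / 1.6531 = 0.3090
c = 3 / 2.91^0.3090 = 3 / 1.391 = 2.157
A = (7/2.157)^(1/0.3090) ⇒ ln A = ln(3.246)/0.3090 = 3.8102
A = e^3.8102 ≈ 45.16 km²

45.2 km²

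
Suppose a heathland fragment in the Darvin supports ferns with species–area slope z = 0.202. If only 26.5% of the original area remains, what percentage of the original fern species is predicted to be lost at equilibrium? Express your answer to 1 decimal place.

23.5%

S_new/S_old = (A_new/A_old)^z = 0.265^0.202
= exp(0.202 × ln 0.265) = exp(0.202 × -1.3280) = exp(-0.2683) ≈ 0.7647
Fraction lost = 1 − 0.7647 = 0.2353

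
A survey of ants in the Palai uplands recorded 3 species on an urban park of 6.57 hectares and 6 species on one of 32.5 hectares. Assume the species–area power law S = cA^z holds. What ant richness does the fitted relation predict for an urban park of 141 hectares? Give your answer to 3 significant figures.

z = ln(6/3) / ln(32.5/6.57) = 0.6931 / 1.5987 = 0.4336
c = 3 / 6.57^0.4336 = 3 / 2.262 = 1.326
S₃ = 1.326 × 141^0.4336 = 1.326 × 8.547 ≈ 11.34

11.3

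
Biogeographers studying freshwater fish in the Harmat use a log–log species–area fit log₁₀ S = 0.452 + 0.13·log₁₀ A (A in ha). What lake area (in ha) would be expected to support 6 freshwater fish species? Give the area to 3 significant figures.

323 ha

6 = 2.831 × A^0.13  ⇒  A^0.13 = 6/2.831 = 2.119
ln A = ln(2.119) / 0.13 = 0.7510 / 0.13 = 5.7769
A = e^5.7769 ≈ 322.7 ha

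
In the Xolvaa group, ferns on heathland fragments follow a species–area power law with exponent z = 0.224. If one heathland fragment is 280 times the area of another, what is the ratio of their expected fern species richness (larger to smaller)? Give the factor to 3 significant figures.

S₂/S₁ = (A₂/A₁)^z = 280^0.224
ln(S₂/S₁) = 0.224 × ln 280 = 0.224 × 5.6348 = 1.2622
S₂/S₁ = e^1.2622 ≈ 3.533

3.53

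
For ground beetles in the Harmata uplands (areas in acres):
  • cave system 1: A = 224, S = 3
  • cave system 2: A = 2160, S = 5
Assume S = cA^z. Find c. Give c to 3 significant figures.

0.886

z = ln(S₂/S₁) / ln(A₂/A₁) = ln(5/3) / ln(2160/224) = 0.5108 / 2.2662 = 0.2254
c = S₁ / A₁^z = 3 / 224^0.2254 = 3 / 3.387 = 0.8858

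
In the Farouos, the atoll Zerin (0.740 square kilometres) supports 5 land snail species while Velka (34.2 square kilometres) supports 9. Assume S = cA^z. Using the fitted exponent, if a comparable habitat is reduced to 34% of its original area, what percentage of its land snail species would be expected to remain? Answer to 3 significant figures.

84.8%

z = ln(9/5) / ln(34.2/0.74) = 0.5878 / 3.8333 = 0.1533
S_new/S_old = (A_new/A_old)^z = 0.34^0.1533 = exp(0.1533 × -1.0788) = 0.8475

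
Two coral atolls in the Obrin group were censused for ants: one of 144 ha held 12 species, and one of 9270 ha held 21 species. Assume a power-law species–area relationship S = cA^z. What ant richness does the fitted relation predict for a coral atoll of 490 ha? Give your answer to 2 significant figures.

z = ln(21/12) / ln(9270/144) = 0.5596 / 4.1647 = 0.1344
c = 12 / 144^0.1344 = 12 / 1.95 = 6.154
S₃ = 6.154 × 490^0.1344 = 6.154 × 2.299 ≈ 14.15

14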